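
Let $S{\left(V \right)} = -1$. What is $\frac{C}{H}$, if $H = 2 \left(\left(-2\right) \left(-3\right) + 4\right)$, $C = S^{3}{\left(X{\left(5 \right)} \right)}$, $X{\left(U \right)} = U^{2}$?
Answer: $- \frac{1}{20} \approx -0.05$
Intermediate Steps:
$C = -1$ ($C = \left(-1\right)^{3} = -1$)
$H = 20$ ($H = 2 \left(6 + 4\right) = 2 \cdot 10 = 20$)
$\frac{C}{H} = - \frac{1}{20}$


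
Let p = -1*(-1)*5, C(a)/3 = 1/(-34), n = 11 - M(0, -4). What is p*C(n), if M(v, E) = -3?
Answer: -15/34 ≈ -0.44118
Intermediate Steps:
n = 14 (n = 11 - 1*(-3) = 11 + 3 = 14)
C(a) = -3/34 (C(a) = 3/(-34) = 3*(-1/34) = -3/34)
p = 5 (p = 1*5 = 5)
p*C(n) = 5*(-3/34) = -15/34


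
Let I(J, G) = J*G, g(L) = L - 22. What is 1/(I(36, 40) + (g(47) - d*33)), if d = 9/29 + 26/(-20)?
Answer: 290/434321 ≈ 0.00066771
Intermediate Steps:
g(L) = -22 + L
d = -287/290 (d = 9*(1/29) + 26*(-1/20) = 9/29 - 13/10 = -287/290 ≈ -0.98966)
I(J, G) = G*J
1/(I(36, 40) + (g(47) - d*33)) = 1/(40*36 + ((-22 + 47) - (-287)*33/290)) = 1/(1440 + (25 - 1*(-9471/290))) = 1/(1440 + (25 + 9471/290)) = 1/(1440 + 16721/290) = 1/(434321/290) = 290/434321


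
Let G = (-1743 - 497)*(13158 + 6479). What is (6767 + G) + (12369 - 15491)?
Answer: -43983235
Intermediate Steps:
G = -43986880 (G = -2240*19637 = -43986880)
(6767 + G) + (12369 - 15491) = (6767 - 43986880) + (12369 - 15491) = -43980113 - 3122 = -43983235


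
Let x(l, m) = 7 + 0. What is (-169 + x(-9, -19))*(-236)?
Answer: 38232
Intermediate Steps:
x(l, m) = 7
(-169 + x(-9, -19))*(-236) = (-169 + 7)*(-236) = -162*(-236) = 38232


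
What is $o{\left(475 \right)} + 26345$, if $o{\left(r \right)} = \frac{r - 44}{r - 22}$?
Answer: $\frac{11934716}{453} \approx 26346.0$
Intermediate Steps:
$o{\left(r \right)} = \frac{-44 + r}{-22 + r}$
$o{\left(475 \right)} + 26345 = \frac{-44 + 475}{-22 + 475} + 26345 = \frac{1}{453} \cdot 431 + 26345 = \frac{431}{453} + 26345 = \frac{11934716}{453}$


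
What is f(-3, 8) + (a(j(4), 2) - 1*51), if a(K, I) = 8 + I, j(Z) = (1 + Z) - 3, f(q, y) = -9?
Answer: -50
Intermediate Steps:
j(Z) = -2 + Z
f(-3, 8) + (a(j(4), 2) - 1*51) = -9 + ((8 + 2) - 1*51) = -9 + (10 - 51) = -9 - 41 = -50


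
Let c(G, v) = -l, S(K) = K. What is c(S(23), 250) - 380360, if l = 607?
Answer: -380967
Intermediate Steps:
c(G, v) = -607 (c(G, v) = -1*607 = -607)
c(S(23), 250) - 380360 = -607 - 380360 = -380967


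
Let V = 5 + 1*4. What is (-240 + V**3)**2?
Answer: 239121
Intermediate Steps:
V = 9 (V = 5 + 4 = 9)
(-240 + V**3)**2 = (-240 + 9**3)**2 = (-240 + 729)**2 = 489**2 = 239121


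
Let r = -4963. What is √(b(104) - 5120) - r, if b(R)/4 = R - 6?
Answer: 4963 + 2*I*√1182 ≈ 4963.0 + 68.76*I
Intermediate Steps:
b(R) = -24 + 4*R (b(R) = 4*(R - 6) = 4*(-6 + R) = -24 + 4*R)
√(b(104) - 5120) - r = √((-24 + 4*104) - 5120) - 1*(-4963) = √((-24 + 416) - 5120) + 4963 = √(392 - 5120) + 4963 = √(-4728) + 4963 = 2*I*√1182 + 4963 = 4963 + 2*I*√1182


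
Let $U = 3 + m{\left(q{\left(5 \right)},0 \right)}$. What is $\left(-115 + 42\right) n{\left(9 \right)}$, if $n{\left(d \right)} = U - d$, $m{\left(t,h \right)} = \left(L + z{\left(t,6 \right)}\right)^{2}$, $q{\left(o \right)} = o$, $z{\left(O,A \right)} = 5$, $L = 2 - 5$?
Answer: $146$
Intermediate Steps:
$L = -3$ ($L = 2 - 5 = -3$)
$m{\left(t,h \right)} = 4$ ($m{\left(t,h \right)} = \left(-3 + 5\right)^{2} = 2^{2} = 4$)
$U = 7$ ($U = 3 + 4 = 7$)
$n{\left(d \right)} = 7 - d$
$\left(-115 + 42\right) n{\left(9 \right)} = \left(-115 + 42\right) \left(7 - 9\right) = - 73 \left(7 - 9\right) = \left(-73\right) \left(-2\right) = 146$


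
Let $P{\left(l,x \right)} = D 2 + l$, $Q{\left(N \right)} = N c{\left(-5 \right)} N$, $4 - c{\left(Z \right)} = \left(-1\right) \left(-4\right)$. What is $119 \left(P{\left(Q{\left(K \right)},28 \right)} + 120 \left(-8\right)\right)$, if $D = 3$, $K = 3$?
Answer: $-113526$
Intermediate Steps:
$c{\left(Z \right)} = 0$ ($c{\left(Z \right)} = 4 - \left(-1\right) \left(-4\right) = 4 - 4 = 0$)
$Q{\left(N \right)} = 0$ ($Q{\left(N \right)} = N 0 N = 0 N = 0$)
$P{\left(l,x \right)} = 6 + l$ ($P{\left(l,x \right)} = 3 \cdot 2 + l = 6 + l$)
$119 \left(P{\left(Q{\left(K \right)},28 \right)} + 120 \left(-8\right)\right) = 119 \left(\left(6 + 0\right) + 120 \left(-8\right)\right) = 119 \left(6 - 960\right) = 119 \left(-954\right) = -113526$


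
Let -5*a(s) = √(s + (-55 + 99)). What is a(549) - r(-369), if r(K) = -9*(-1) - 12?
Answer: 3 - √593/5 ≈ -1.8703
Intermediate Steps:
r(K) = -3 (r(K) = 9 - 12 = -3)
a(s) = -√(44 + s)/5 (a(s) = -√(s + (-55 + 99))/5 = -√(s + 44)/5 = -√(44 + s)/5)
a(549) - r(-369) = -√(44 + 549)/5 - 1*(-3) = -√593/5 + 3 = 3 - √593/5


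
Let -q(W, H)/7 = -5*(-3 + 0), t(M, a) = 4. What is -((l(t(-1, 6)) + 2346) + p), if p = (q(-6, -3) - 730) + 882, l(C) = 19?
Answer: -2412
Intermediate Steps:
q(W, H) = -105 (q(W, H) = -(-35)*(-3 + 0) = -(-35)*(-3) = -7*15 = -105)
p = 47 (p = (-105 - 730) + 882 = -835 + 882 = 47)
-((l(t(-1, 6)) + 2346) + p) = -((19 + 2346) + 47) = -(2365 + 47) = -1*2412 = -2412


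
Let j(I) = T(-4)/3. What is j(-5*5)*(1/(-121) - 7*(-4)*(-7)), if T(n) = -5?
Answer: 118585/363 ≈ 326.68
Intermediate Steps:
j(I) = -5/3
j(-5*5)*(1/(-121) - 7*(-4)*(-7)) = -5*(1/(-121) - 7*(-4)*(-7))/3 = -5*(-1/121 + 28*(-7))/3 = -5*(-1/121 - 196)/3 = -5/3*(-23717/121) = 118585/363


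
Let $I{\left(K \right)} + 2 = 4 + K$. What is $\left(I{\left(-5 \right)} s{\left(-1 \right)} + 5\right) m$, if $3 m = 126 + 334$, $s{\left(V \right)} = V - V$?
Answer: $\frac{2300}{3} \approx 766.67$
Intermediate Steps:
$I{\left(K \right)} = 2 + K$ ($I{\left(K \right)} = -2 + \left(4 + K\right) = 2 + K$)
$s{\left(V \right)} = 0$
$m = \frac{460}{3}$ ($m = \frac{126 + 334}{3} = \frac{1}{3} \cdot 460 = \frac{460}{3} \approx 153.33$)
$\left(I{\left(-5 \right)} s{\left(-1 \right)} + 5\right) m = \left(\left(2 - 5\right) 0 + 5\right) \frac{460}{3} = \left(\left(-3\right) 0 + 5\right) \frac{460}{3} = \left(0 + 5\right) \frac{460}{3} = 5 \cdot \frac{460}{3} = \frac{2300}{3}$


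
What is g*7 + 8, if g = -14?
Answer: -90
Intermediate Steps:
g*7 + 8 = -14*7 + 8 = -98 + 8 = -90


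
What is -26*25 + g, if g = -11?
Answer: -661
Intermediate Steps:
-26*25 + g = -26*25 - 11 = -650 - 11 = -661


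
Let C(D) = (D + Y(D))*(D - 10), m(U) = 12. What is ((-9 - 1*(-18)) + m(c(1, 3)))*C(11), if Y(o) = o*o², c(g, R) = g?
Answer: 28182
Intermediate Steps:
Y(o) = o³
C(D) = (-10 + D)*(D + D³) (C(D) = (D + D³)*(D - 10) = (D + D³)*(-10 + D) = (-10 + D)*(D + D³))
((-9 - 1*(-18)) + m(c(1, 3)))*C(11) = ((-9 - 1*(-18)) + 12)*(11*(-10 + 11 + 11³ - 10*11²)) = ((-9 + 18) + 12)*(11*(-10 + 11 + 1331 - 10*121)) = (9 + 12)*(11*(-10 + 11 + 1331 - 1210)) = 21*(11*122) = 21*1342 = 28182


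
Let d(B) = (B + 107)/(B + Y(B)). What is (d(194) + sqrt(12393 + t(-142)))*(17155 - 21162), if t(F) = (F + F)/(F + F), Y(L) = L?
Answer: -1206107/388 - 4007*sqrt(12394) ≈ -4.4920e+5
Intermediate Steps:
t(F) = 1 (t(F) = (2*F)/((2*F)) = (2*F)*(1/(2*F)) = 1)
d(B) = (107 + B)/(2*B) (d(B) = (B + 107)/(B + B) = (107 + B)/((2*B)) = (107 + B)*(1/(2*B)) = (107 + B)/(2*B))
(d(194) + sqrt(12393 + t(-142)))*(17155 - 21162) = ((1/2)*(107 + 194)/194 + sqrt(12393 + 1))*(17155 - 21162) = ((1/2)*(1/194)*301 + sqrt(12394))*(-4007) = (301/388 + sqrt(12394))*(-4007) = -1206107/388 - 4007*sqrt(12394)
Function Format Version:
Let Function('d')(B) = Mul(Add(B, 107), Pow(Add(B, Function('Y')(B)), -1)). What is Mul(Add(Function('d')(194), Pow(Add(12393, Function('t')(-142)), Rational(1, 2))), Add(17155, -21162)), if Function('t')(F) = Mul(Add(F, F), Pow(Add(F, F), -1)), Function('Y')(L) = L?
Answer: Add(Rational(-1206107, 388), Mul(-4007, Pow(12394, Rational(1, 2)))) ≈ -4.4920e+5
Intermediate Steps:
Function('t')(F) = 1 (Function('t')(F) = Mul(Mul(2, F), Pow(Mul(2, F), -1)) = Mul(Mul(2, F), Mul(Rational(1, 2), Pow(F, -1))) = 1)
Function('d')(B) = Mul(Rational(1, 2), Pow(B, -1), Add(107, B)) (Function('d')(B) = Mul(Add(B, 107), Pow(Add(B, B), -1)) = Mul(Add(107, B), Pow(Mul(2, B), -1)) = Mul(Add(107, B), Mul(Rational(1, 2), Pow(B, -1))) = Mul(Rational(1, 2), Pow(B, -1), Add(107, B)))
Mul(Add(Function('d')(194), Pow(Add(12393, Function('t')(-142)), Rational(1, 2))), Add(17155, -21162)) = Mul(Add(Mul(Rational(1, 2), Pow(194, -1), Add(107, 194)), Pow(Add(12393, 1), Rational(1, 2))), Add(17155, -21162)) = Mul(Add(Mul(Rational(1, 2), Rational(1, 194), 301), Pow(12394, Rational(1, 2))), -4007) = Mul(Add(Rational(301, 388), Pow(12394, Rational(1, 2))), -4007) = Add(Rational(-1206107, 388), Mul(-4007, Pow(12394, Rational(1, 2))))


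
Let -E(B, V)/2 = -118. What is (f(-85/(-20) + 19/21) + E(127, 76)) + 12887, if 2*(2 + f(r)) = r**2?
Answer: 185351041/14112 ≈ 13134.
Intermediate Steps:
f(r) = -2 + r**2/2
E(B, V) = 236 (E(B, V) = -2*(-118) = 236)
(f(-85/(-20) + 19/21) + E(127, 76)) + 12887 = ((-2 + (-85/(-20) + 19/21)**2/2) + 236) + 12887 = ((-2 + (-85*(-1/20) + 19*(1/21))**2/2) + 236) + 12887 = ((-2 + (17/4 + 19/21)**2/2) + 236) + 12887 = ((-2 + (433/84)**2/2) + 236) + 12887 = ((-2 + (1/2)*(187489/7056)) + 236) + 12887 = ((-2 + 187489/14112) + 236) + 12887 = (159265/14112 + 236) + 12887 = 3489697/14112 + 12887 = 185351041/14112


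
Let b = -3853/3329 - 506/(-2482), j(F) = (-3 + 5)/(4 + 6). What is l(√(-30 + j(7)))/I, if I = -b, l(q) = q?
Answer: 4131289*I*√745/19696680 ≈ 5.7249*I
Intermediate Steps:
j(F) = ⅕ (j(F) = 2/10 = 2*(⅒) = ⅕)
b = -3939336/4131289 (b = -3853*1/3329 - 506*(-1/2482) = -3853/3329 + 253/1241 = -3939336/4131289 ≈ -0.95354)
I = 3939336/4131289 (I = -1*(-3939336/4131289) = 3939336/4131289 ≈ 0.95354)
l(√(-30 + j(7)))/I = √(-30 + ⅕)/(3939336/4131289) = √(-149/5)*(4131289/3939336) = (I*√745/5)*(4131289/3939336) = 4131289*I*√745/19696680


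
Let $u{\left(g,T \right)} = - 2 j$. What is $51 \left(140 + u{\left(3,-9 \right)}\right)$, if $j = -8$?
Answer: $7956$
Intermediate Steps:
$u{\left(g,T \right)} = 16$ ($u{\left(g,T \right)} = \left(-2\right) \left(-8\right) = 16$)
$51 \left(140 + u{\left(3,-9 \right)}\right) = 51 \left(140 + 16\right) = 51 \cdot 156 = 7956$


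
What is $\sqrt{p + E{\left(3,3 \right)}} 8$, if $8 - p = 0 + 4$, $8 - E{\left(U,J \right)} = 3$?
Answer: $24$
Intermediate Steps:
$E{\left(U,J \right)} = 5$ ($E{\left(U,J \right)} = 8 - 3 = 5$)
$p = 4$ ($p = 8 - \left(0 + 4\right) = 8 - 4 = 4$)
$\sqrt{p + E{\left(3,3 \right)}} 8 = \sqrt{4 + 5} \cdot 8 = \sqrt{9} \cdot 8 = 3 \cdot 8 = 24$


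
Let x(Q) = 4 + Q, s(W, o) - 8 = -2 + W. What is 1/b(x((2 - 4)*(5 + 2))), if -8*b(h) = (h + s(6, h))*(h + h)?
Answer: ⅕ ≈ 0.20000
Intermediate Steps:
s(W, o) = 6 + W (s(W, o) = 8 + (-2 + W) = 6 + W)
b(h) = -h*(12 + h)/4 (b(h) = -(h + (6 + 6))*(h + h)/8 = -(h + 12)*2*h/8 = -(12 + h)*2*h/8 = -h*(12 + h)/4)
1/b(x((2 - 4)*(5 + 2))) = 1/(-(4 + (2 - 4)*(5 + 2))*(12 + (4 + (2 - 4)*(5 + 2)))/4) = 1/(-(4 - 2*7)*(12 + (4 - 2*7))/4) = 1/(-(4 - 14)*(12 + (4 - 14))/4) = 1/(-¼*(-10)*(12 - 10)) = 1/(-¼*(-10)*2) = 1/5 = ⅕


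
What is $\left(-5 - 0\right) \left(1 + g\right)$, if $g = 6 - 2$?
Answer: $-25$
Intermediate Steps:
$g = 4$ ($g = 6 - 2 = 4$)
$\left(-5 - 0\right) \left(1 + g\right) = \left(-5 - 0\right) \left(1 + 4\right) = \left(-5 + 0\right) 5 = \left(-5\right) 5 = -25$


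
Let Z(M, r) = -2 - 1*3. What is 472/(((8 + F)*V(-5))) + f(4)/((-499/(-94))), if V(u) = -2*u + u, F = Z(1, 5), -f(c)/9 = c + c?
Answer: 134008/7485 ≈ 17.904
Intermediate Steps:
f(c) = -18*c (f(c) = -9*(c + c) = -18*c)
Z(M, r) = -5 (Z(M, r) = -2 - 3 = -5)
F = -5
V(u) = -u
472/(((8 + F)*V(-5))) + f(4)/((-499/(-94))) = 472/(((8 - 5)*(-1*(-5)))) + (-18*4)/((-499/(-94))) = 472/((3*5)) - 72/((-499*(-1/94))) = 472/15 - 72/499/94 = 472*(1/15) - 72*94/499 = 472/15 - 6768/499 = 134008/7485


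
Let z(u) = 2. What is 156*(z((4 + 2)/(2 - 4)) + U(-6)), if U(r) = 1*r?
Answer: -624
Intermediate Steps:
U(r) = r
156*(z((4 + 2)/(2 - 4)) + U(-6)) = 156*(2 - 6) = 156*(-4) = -624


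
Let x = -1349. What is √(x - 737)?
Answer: I*√2086 ≈ 45.673*I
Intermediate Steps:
√(x - 737) = √(-1349 - 737) = √(-2086) = I*√2086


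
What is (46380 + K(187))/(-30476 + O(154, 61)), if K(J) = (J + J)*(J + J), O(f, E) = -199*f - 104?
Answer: -93128/30613 ≈ -3.0421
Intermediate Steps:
O(f, E) = -104 - 199*f
K(J) = 4*J² (K(J) = (2*J)*(2*J) = 4*J²)
(46380 + K(187))/(-30476 + O(154, 61)) = (46380 + 4*187²)/(-30476 + (-104 - 199*154)) = (46380 + 4*34969)/(-30476 + (-104 - 30646)) = (46380 + 139876)/(-30476 - 30750) = 186256/(-61226) = 186256*(-1/61226) = -93128/30613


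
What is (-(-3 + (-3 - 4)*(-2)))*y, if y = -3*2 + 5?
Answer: 11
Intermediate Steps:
y = -1 (y = -6 + 5 = -1)
(-(-3 + (-3 - 4)*(-2)))*y = -(-3 + (-3 - 4)*(-2))*(-1) = -(-3 - 7*(-2))*(-1) = -(-3 + 14)*(-1) = -1*11*(-1) = -11*(-1) = 11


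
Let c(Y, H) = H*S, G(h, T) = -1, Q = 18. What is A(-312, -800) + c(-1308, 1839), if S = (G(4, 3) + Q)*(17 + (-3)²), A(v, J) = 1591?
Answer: 814429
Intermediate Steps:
S = 442 (S = (-1 + 18)*(17 + (-3)²) = 17*(17 + 9) = 17*26 = 442)
c(Y, H) = 442*H (c(Y, H) = H*442 = 442*H)
A(-312, -800) + c(-1308, 1839) = 1591 + 442*1839 = 1591 + 812838 = 814429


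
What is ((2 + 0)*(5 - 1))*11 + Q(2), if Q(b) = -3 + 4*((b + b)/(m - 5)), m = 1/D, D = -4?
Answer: 1721/21 ≈ 81.952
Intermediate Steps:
m = -1/4 (m = 1/(-4) = -1/4 ≈ -0.25000)
Q(b) = -3 - 32*b/21 (Q(b) = -3 + 4*((b + b)/(-1/4 - 5)) = -3 + 4*((2*b)/(-21/4)) = -3 + 4*((2*b)*(-4/21)) = -3 + 4*(-8*b/21) = -3 - 32*b/21)
((2 + 0)*(5 - 1))*11 + Q(2) = ((2 + 0)*(5 - 1))*11 + (-3 - 32/21*2) = (2*4)*11 + (-3 - 64/21) = 8*11 - 127/21 = 88 - 127/21 = 1721/21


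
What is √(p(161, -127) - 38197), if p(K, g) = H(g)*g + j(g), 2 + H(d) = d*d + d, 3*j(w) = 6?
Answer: I*√2070195 ≈ 1438.8*I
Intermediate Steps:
j(w) = 2 (j(w) = (⅓)*6 = 2)
H(d) = -2 + d + d² (H(d) = -2 + (d*d + d) = -2 + (d² + d) = -2 + (d + d²) = -2 + d + d²)
p(K, g) = 2 + g*(-2 + g + g²) (p(K, g) = (-2 + g + g²)*g + 2 = g*(-2 + g + g²) + 2 = 2 + g*(-2 + g + g²))
√(p(161, -127) - 38197) = √((2 - 127*(-2 - 127 + (-127)²)) - 38197) = √((2 - 127*(-2 - 127 + 16129)) - 38197) = √((2 - 127*16000) - 38197) = √((2 - 2032000) - 38197) = √(-2031998 - 38197) = √(-2070195) = I*√2070195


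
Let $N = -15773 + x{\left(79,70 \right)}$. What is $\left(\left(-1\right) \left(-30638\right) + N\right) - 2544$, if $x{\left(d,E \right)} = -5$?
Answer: $12316$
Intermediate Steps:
$N = -15778$ ($N = -15773 - 5 = -15778$)
$\left(\left(-1\right) \left(-30638\right) + N\right) - 2544 = \left(\left(-1\right) \left(-30638\right) - 15778\right) - 2544 = \left(30638 - 15778\right) - 2544 = 14860 - 2544 = 12316$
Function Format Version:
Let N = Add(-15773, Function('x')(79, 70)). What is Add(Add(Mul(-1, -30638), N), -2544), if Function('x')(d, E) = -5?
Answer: 12316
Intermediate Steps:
N = -15778 (N = Add(-15773, -5) = -15778)
Add(Add(Mul(-1, -30638), N), -2544) = Add(Add(Mul(-1, -30638), -15778), -2544) = Add(Add(30638, -15778), -2544) = Add(14860, -2544) = 12316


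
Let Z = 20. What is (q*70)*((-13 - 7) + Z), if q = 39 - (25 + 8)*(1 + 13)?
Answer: 0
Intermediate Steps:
q = -423 (q = 39 - 33*14 = 39 - 1*462 = 39 - 462 = -423)
(q*70)*((-13 - 7) + Z) = (-423*70)*((-13 - 7) + 20) = -29610*(-20 + 20) = -29610*0 = 0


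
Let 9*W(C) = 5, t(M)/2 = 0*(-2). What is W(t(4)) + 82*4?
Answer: 2957/9 ≈ 328.56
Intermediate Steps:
t(M) = 0 (t(M) = 2*(0*(-2)) = 2*0 = 0)
W(C) = 5/9 (W(C) = (1/9)*5 = 5/9)
W(t(4)) + 82*4 = 5/9 + 82*4 = 5/9 + 328 = 2957/9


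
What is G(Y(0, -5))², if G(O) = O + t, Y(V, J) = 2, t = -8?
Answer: 36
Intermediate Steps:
G(O) = -8 + O (G(O) = O - 8 = -8 + O)
G(Y(0, -5))² = (-8 + 2)² = (-6)² = 36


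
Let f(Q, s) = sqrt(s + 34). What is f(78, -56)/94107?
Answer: I*sqrt(22)/94107 ≈ 4.9841e-5*I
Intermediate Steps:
f(Q, s) = sqrt(34 + s)
f(78, -56)/94107 = sqrt(34 - 56)/94107 = sqrt(-22)*(1/94107) = (I*sqrt(22))*(1/94107) = I*sqrt(22)/94107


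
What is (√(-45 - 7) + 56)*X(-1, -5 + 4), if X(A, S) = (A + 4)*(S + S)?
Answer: -336 - 12*I*√13 ≈ -336.0 - 43.267*I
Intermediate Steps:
X(A, S) = 2*S*(4 + A) (X(A, S) = (4 + A)*(2*S) = 2*S*(4 + A))
(√(-45 - 7) + 56)*X(-1, -5 + 4) = (√(-45 - 7) + 56)*(2*(-5 + 4)*(4 - 1)) = (√(-52) + 56)*(2*(-1)*3) = (2*I*√13 + 56)*(-6) = (56 + 2*I*√13)*(-6) = -336 - 12*I*√13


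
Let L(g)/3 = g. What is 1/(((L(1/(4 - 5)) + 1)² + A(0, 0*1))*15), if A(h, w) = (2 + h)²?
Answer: 1/120 ≈ 0.0083333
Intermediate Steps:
L(g) = 3*g
1/(((L(1/(4 - 5)) + 1)² + A(0, 0*1))*15) = 1/(((3/(4 - 5) + 1)² + (2 + 0)²)*15) = 1/(((3/(-1) + 1)² + 2²)*15) = 1/(((3*(-1) + 1)² + 4)*15) = 1/(((-3 + 1)² + 4)*15) = 1/(((-2)² + 4)*15) = 1/((4 + 4)*15) = 1/(8*15) = 1/120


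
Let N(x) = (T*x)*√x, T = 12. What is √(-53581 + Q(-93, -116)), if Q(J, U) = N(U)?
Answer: √(-53581 - 2784*I*√29) ≈ 32.078 - 233.69*I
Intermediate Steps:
N(x) = 12*x^(3/2) (N(x) = (12*x)*√x = 12*x^(3/2))
Q(J, U) = 12*U^(3/2)
√(-53581 + Q(-93, -116)) = √(-53581 + 12*(-116)^(3/2)) = √(-53581 + 12*(-232*I*√29)) = √(-53581 - 2784*I*√29)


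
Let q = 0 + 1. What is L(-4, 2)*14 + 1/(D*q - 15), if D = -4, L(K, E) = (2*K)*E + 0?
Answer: -4257/19 ≈ -224.05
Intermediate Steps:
L(K, E) = 2*E*K (L(K, E) = 2*E*K + 0 = 2*E*K)
q = 1
L(-4, 2)*14 + 1/(D*q - 15) = (2*2*(-4))*14 + 1/(-4*1 - 15) = -16*14 + 1/(-4 - 15) = -224 + 1/(-19) = -224 - 1/19 = -4257/19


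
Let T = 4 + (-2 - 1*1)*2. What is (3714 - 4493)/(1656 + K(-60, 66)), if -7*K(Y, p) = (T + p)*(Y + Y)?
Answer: -5453/19272 ≈ -0.28295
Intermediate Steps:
T = -2 (T = 4 + (-2 - 1)*2 = 4 - 3*2 = 4 - 6 = -2)
K(Y, p) = -2*Y*(-2 + p)/7 (K(Y, p) = -(-2 + p)*(Y + Y)/7 = -(-2 + p)*2*Y/7 = -2*Y*(-2 + p)/7)
(3714 - 4493)/(1656 + K(-60, 66)) = (3714 - 4493)/(1656 + (2/7)*(-60)*(2 - 1*66)) = -779/(1656 + (2/7)*(-60)*(2 - 66)) = -779/(1656 + (2/7)*(-60)*(-64)) = -779/(1656 + 7680/7) = -779/19272/7 = -779*7/19272 = -5453/19272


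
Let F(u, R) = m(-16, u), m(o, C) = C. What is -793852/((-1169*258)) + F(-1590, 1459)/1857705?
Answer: 49142109416/18676251447 ≈ 2.6313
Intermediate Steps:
F(u, R) = u
-793852/((-1169*258)) + F(-1590, 1459)/1857705 = -793852/((-1169*258)) - 1590/1857705 = -793852/(-301602) - 1590*1/1857705 = -793852*(-1/301602) - 106/123847 = 396926/150801 - 106/123847 = 49142109416/18676251447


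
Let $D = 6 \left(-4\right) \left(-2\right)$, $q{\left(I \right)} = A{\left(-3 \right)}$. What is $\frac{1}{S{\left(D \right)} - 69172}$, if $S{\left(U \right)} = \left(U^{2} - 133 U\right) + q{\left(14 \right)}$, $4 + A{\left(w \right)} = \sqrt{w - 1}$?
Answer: $- \frac{18314}{1341610385} - \frac{i}{2683220770} \approx -1.3651 \cdot 10^{-5} - 3.7269 \cdot 10^{-10} i$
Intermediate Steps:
$A{\left(w \right)} = -4 + \sqrt{-1 + w}$ ($A{\left(w \right)} = -4 + \sqrt{w - 1} = -4 + \sqrt{-1 + w}$)
$q{\left(I \right)} = -4 + 2 i$ ($q{\left(I \right)} = -4 + \sqrt{-1 - 3} = -4 + \sqrt{-4} = -4 + 2 i$)
$D = 48$ ($D = \left(-24\right) \left(-2\right) = 48$)
$S{\left(U \right)} = -4 + U^{2} - 133 U + 2 i$ ($S{\left(U \right)} = \left(U^{2} - 133 U\right) - \left(4 - 2 i\right) = -4 + U^{2} - 133 U + 2 i$)
$\frac{1}{S{\left(D \right)} - 69172} = \frac{1}{\left(-4 + 48^{2} - 6384 + 2 i\right) - 69172} = \frac{1}{\left(-4 + 2304 - 6384 + 2 i\right) - 69172} = \frac{1}{\left(-4084 + 2 i\right) - 69172} = \frac{1}{-73256 + 2 i} = \frac{-73256 - 2 i}{5366441540}$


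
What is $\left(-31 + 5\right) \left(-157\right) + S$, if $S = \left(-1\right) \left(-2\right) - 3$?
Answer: $4081$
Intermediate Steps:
$S = -1$ ($S = 2 - 3 = -1$)
$\left(-31 + 5\right) \left(-157\right) + S = \left(-31 + 5\right) \left(-157\right) - 1 = \left(-26\right) \left(-157\right) - 1 = 4082 - 1 = 4081$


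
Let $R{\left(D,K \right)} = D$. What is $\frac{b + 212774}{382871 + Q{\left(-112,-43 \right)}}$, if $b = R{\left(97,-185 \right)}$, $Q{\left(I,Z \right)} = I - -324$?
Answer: $\frac{212871}{383083} \approx 0.55568$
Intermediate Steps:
$Q{\left(I,Z \right)} = 324 + I$ ($Q{\left(I,Z \right)} = I + 324 = 324 + I$)
$b = 97$
$\frac{b + 212774}{382871 + Q{\left(-112,-43 \right)}} = \frac{97 + 212774}{382871 + \left(324 - 112\right)} = \frac{212871}{382871 + 212} = \frac{212871}{383083}$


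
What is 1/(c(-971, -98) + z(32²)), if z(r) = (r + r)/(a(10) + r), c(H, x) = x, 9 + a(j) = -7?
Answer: -63/6046 ≈ -0.010420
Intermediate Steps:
a(j) = -16 (a(j) = -9 - 7 = -16)
z(r) = 2*r/(-16 + r) (z(r) = (r + r)/(-16 + r) = (2*r)/(-16 + r) = 2*r/(-16 + r))
1/(c(-971, -98) + z(32²)) = 1/(-98 + 2*32²/(-16 + 32²)) = 1/(-98 + 2*1024/(-16 + 1024)) = 1/(-98 + 2*1024/1008) = 1/(-98 + 2*1024*(1/1008)) = 1/(-98 + 128/63) = 1/(-6046/63) = -63/6046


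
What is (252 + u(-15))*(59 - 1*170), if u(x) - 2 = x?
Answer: -26529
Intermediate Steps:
u(x) = 2 + x
(252 + u(-15))*(59 - 1*170) = (252 + (2 - 15))*(59 - 1*170) = (252 - 13)*(59 - 170) = 239*(-111) = -26529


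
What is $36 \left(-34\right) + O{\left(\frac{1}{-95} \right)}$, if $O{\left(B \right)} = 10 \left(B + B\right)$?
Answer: $- \frac{23260}{19} \approx -1224.2$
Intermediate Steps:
$O{\left(B \right)} = 20 B$ ($O{\left(B \right)} = 10 \cdot 2 B = 20 B$)
$36 \left(-34\right) + O{\left(\frac{1}{-95} \right)} = 36 \left(-34\right) + \frac{20}{-95} = -1224 + 20 \left(- \frac{1}{95}\right) = -1224 - \frac{4}{19} = - \frac{23260}{19}$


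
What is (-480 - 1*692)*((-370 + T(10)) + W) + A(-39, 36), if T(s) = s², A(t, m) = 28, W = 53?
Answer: 254352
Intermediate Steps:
(-480 - 1*692)*((-370 + T(10)) + W) + A(-39, 36) = (-480 - 1*692)*((-370 + 10²) + 53) + 28 = (-480 - 692)*((-370 + 100) + 53) + 28 = -1172*(-270 + 53) + 28 = -1172*(-217) + 28 = 254324 + 28 = 254352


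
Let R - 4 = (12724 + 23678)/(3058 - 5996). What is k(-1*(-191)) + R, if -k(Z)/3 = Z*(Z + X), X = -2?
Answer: -159100618/1469 ≈ -1.0831e+5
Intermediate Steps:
R = -12325/1469 (R = 4 + (12724 + 23678)/(3058 - 5996) = 4 + 36402/(-2938) = 4 + 36402*(-1/2938) = 4 - 18201/1469 = -12325/1469 ≈ -8.3901)
k(Z) = -3*Z*(-2 + Z) (k(Z) = -3*Z*(Z - 2) = -3*Z*(-2 + Z))
k(-1*(-191)) + R = 3*(-1*(-191))*(2 - (-1)*(-191)) - 12325/1469 = 3*191*(2 - 1*191) - 12325/1469 = 3*191*(2 - 191) - 12325/1469 = 3*191*(-189) - 12325/1469 = -108297 - 12325/1469 = -159100618/1469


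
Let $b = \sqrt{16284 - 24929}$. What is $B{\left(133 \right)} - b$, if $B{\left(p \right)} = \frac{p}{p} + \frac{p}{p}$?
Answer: $2 - i \sqrt{8645} \approx 2.0 - 92.979 i$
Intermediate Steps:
$B{\left(p \right)} = 2$ ($B{\left(p \right)} = 1 + 1 = 2$)
$b = i \sqrt{8645}$ ($b = \sqrt{-8645} = i \sqrt{8645} \approx 92.979 i$)
$B{\left(133 \right)} - b = 2 - i \sqrt{8645}$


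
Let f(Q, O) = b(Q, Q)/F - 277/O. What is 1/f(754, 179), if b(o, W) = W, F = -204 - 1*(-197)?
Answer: -1253/136905 ≈ -0.0091523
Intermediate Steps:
F = -7 (F = -204 + 197 = -7)
f(Q, O) = -277/O - Q/7 (f(Q, O) = Q/(-7) - 277/O = Q*(-1/7) - 277/O = -Q/7 - 277/O = -277/O - Q/7)
1/f(754, 179) = 1/(-277/179 - 1/7*754) = 1/(-277*1/179 - 754/7) = 1/(-277/179 - 754/7) = 1/(-136905/1253) = -1253/136905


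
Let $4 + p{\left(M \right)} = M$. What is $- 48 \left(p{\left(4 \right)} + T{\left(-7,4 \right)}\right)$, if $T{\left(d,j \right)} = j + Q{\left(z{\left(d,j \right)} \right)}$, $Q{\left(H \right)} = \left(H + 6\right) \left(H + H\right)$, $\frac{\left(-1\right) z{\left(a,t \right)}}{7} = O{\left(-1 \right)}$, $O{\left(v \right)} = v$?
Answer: $-8928$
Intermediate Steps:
$z{\left(a,t \right)} = 7$ ($z{\left(a,t \right)} = \left(-7\right) \left(-1\right) = 7$)
$Q{\left(H \right)} = 2 H \left(6 + H\right)$ ($Q{\left(H \right)} = \left(6 + H\right) 2 H = 2 H \left(6 + H\right)$)
$p{\left(M \right)} = -4 + M$
$T{\left(d,j \right)} = 182 + j$ ($T{\left(d,j \right)} = j + 2 \cdot 7 \left(6 + 7\right) = j + 2 \cdot 7 \cdot 13 = j + 182 = 182 + j$)
$- 48 \left(p{\left(4 \right)} + T{\left(-7,4 \right)}\right) = - 48 \left(\left(-4 + 4\right) + \left(182 + 4\right)\right) = - 48 \left(0 + 186\right) = \left(-48\right) 186 = -8928$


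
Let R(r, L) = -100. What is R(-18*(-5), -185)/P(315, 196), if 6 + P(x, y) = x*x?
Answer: -100/99219 ≈ -0.0010079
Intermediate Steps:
P(x, y) = -6 + x**2 (P(x, y) = -6 + x*x = -6 + x**2)
R(-18*(-5), -185)/P(315, 196) = -100/(-6 + 315**2) = -100/(-6 + 99225) = -100/99219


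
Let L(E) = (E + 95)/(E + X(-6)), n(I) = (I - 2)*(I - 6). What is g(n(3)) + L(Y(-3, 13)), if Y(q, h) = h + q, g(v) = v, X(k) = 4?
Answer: 9/2 ≈ 4.5000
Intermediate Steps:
n(I) = (-6 + I)*(-2 + I) (n(I) = (-2 + I)*(-6 + I) = (-6 + I)*(-2 + I))
L(E) = (95 + E)/(4 + E) (L(E) = (E + 95)/(E + 4) = (95 + E)/(4 + E))
g(n(3)) + L(Y(-3, 13)) = (12 + 3**2 - 8*3) + (95 + (13 - 3))/(4 + (13 - 3)) = (12 + 9 - 24) + (95 + 10)/(4 + 10) = -3 + 105/14 = -3 + (1/14)*105 = -3 + 15/2 = 9/2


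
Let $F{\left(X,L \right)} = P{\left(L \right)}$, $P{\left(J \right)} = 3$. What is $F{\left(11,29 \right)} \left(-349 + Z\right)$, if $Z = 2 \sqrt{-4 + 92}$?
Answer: $-1047 + 12 \sqrt{22} \approx -990.71$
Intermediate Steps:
$F{\left(X,L \right)} = 3$
$Z = 4 \sqrt{22}$ ($Z = 2 \sqrt{88} = 2 \cdot 2 \sqrt{22} = 4 \sqrt{22} \approx 18.762$)
$F{\left(11,29 \right)} \left(-349 + Z\right) = 3 \left(-349 + 4 \sqrt{22}\right) = -1047 + 12 \sqrt{22}$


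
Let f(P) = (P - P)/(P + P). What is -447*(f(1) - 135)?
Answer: 60345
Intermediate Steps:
f(P) = 0 (f(P) = 0/((2*P)) = 0*(1/(2*P)) = 0)
-447*(f(1) - 135) = -447*(0 - 135) = -447*(-135) = 60345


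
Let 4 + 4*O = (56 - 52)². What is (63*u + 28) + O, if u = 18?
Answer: 1165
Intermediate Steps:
O = 3 (O = -1 + (56 - 52)²/4 = -1 + (¼)*4² = -1 + (¼)*16 = -1 + 4 = 3)
(63*u + 28) + O = (63*18 + 28) + 3 = (1134 + 28) + 3 = 1162 + 3 = 1165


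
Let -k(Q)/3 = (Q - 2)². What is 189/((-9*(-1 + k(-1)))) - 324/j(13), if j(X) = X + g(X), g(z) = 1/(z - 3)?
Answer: -12567/524 ≈ -23.983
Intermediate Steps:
k(Q) = -3*(-2 + Q)² (k(Q) = -3*(Q - 2)² = -3*(-2 + Q)²)
g(z) = 1/(-3 + z)
j(X) = X + 1/(-3 + X)
189/((-9*(-1 + k(-1)))) - 324/j(13) = 189/((-9*(-1 - 3*(-2 - 1)²))) - 324*(-3 + 13)/(1 + 13*(-3 + 13)) = 189/((-9*(-1 - 3*(-3)²))) - 324*10/(1 + 13*10) = 189/((-9*(-1 - 3*9))) - 324*10/(1 + 130) = 189/((-9*(-1 - 27))) - 324/((⅒)*131) = 189/((-9*(-28))) - 324/131/10 = 189/252 - 324*10/131 = 189*(1/252) - 3240/131 = ¾ - 3240/131 = -12567/524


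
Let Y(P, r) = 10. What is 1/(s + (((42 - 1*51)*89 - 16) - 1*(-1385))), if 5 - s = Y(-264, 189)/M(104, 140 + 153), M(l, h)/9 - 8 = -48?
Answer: 36/20629 ≈ 0.0017451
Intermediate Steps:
M(l, h) = -360 (M(l, h) = 72 + 9*(-48) = 72 - 432 = -360)
s = 181/36 (s = 5 - 10/(-360) = 5 - 10*(-1)/360 = 5 - 1*(-1/36) = 5 + 1/36 = 181/36 ≈ 5.0278)
1/(s + (((42 - 1*51)*89 - 16) - 1*(-1385))) = 1/(181/36 + (((42 - 1*51)*89 - 16) - 1*(-1385))) = 1/(181/36 + (((42 - 51)*89 - 16) + 1385)) = 1/(181/36 + ((-9*89 - 16) + 1385)) = 1/(181/36 + ((-801 - 16) + 1385)) = 1/(181/36 + (-817 + 1385)) = 1/(181/36 + 568) = 1/(20629/36) = 36/20629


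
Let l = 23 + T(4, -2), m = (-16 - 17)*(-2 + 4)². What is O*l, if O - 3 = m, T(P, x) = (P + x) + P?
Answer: -3741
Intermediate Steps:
T(P, x) = x + 2*P
m = -132 (m = -33*2² = -33*4 = -132)
l = 29 (l = 23 + (-2 + 2*4) = 23 + (-2 + 8) = 23 + 6 = 29)
O = -129 (O = 3 - 132 = -129)
O*l = -129*29 = -3741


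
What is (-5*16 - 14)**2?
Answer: 8836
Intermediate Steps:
(-5*16 - 14)**2 = (-80 - 14)**2 = (-94)**2 = 8836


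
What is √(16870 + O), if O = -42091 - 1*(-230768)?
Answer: √205547 ≈ 453.37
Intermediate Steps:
O = 188677 (O = -42091 + 230768 = 188677)
√(16870 + O) = √(16870 + 188677) = √205547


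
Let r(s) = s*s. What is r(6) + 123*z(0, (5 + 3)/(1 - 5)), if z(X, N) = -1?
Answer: -87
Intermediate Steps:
r(s) = s²
r(6) + 123*z(0, (5 + 3)/(1 - 5)) = 6² + 123*(-1) = 36 - 123 = -87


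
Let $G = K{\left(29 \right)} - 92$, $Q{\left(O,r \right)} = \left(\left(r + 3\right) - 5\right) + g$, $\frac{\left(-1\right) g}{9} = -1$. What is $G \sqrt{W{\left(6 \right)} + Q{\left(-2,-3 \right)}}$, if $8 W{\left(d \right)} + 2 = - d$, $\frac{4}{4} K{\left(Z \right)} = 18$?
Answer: $- 74 \sqrt{3} \approx -128.17$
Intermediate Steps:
$g = 9$ ($g = \left(-9\right) \left(-1\right) = 9$)
$K{\left(Z \right)} = 18$
$Q{\left(O,r \right)} = 7 + r$ ($Q{\left(O,r \right)} = \left(\left(r + 3\right) - 5\right) + 9 = \left(\left(3 + r\right) - 5\right) + 9 = \left(-2 + r\right) + 9 = 7 + r$)
$W{\left(d \right)} = - \frac{1}{4} - \frac{d}{8}$ ($W{\left(d \right)} = - \frac{1}{4} + \frac{\left(-1\right) d}{8} = - \frac{1}{4} - \frac{d}{8}$)
$G = -74$ ($G = 18 - 92 = -74$)
$G \sqrt{W{\left(6 \right)} + Q{\left(-2,-3 \right)}} = - 74 \sqrt{\left(- \frac{1}{4} - \frac{3}{4}\right) + \left(7 - 3\right)} = - 74 \sqrt{\left(- \frac{1}{4} - \frac{3}{4}\right) + 4} = - 74 \sqrt{-1 + 4} = - 74 \sqrt{3}$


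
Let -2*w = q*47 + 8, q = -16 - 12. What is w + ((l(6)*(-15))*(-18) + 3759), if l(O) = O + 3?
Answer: 6843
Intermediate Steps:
l(O) = 3 + O
q = -28
w = 654 (w = -(-28*47 + 8)/2 = -(-1316 + 8)/2 = -1/2*(-1308) = 654)
w + ((l(6)*(-15))*(-18) + 3759) = 654 + (((3 + 6)*(-15))*(-18) + 3759) = 654 + ((9*(-15))*(-18) + 3759) = 654 + (-135*(-18) + 3759) = 654 + (2430 + 3759) = 654 + 6189 = 6843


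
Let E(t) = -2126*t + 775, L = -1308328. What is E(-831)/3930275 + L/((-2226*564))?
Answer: 131448171364/88112835225 ≈ 1.4918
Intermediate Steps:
E(t) = 775 - 2126*t
E(-831)/3930275 + L/((-2226*564)) = (775 - 2126*(-831))/3930275 - 1308328/((-2226*564)) = (775 + 1766706)*(1/3930275) - 1308328/(-1255464) = 1767481*(1/3930275) - 1308328*(-1/1255464) = 1767481/3930275 + 23363/22419 = 131448171364/88112835225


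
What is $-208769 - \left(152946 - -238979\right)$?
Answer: $-600694$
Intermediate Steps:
$-208769 - \left(152946 - -238979\right) = -208769 - \left(152946 + 238979\right) = -208769 - 391925 = -600694$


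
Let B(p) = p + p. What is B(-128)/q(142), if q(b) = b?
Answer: -128/71 ≈ -1.8028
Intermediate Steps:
B(p) = 2*p
B(-128)/q(142) = (2*(-128))/142 = -256*1/142 = -128/71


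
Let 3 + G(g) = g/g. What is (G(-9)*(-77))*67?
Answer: 10318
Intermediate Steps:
G(g) = -2 (G(g) = -3 + g/g = -3 + 1 = -2)
(G(-9)*(-77))*67 = -2*(-77)*67 = 154*67 = 10318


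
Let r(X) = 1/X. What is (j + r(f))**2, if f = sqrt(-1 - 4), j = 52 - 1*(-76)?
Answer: (640 - I*sqrt(5))**2/25 ≈ 16384.0 - 114.49*I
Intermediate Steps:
j = 128 (j = 52 + 76 = 128)
f = I*sqrt(5) (f = sqrt(-5) = I*sqrt(5) ≈ 2.2361*I)
(j + r(f))**2 = (128 + 1/(I*sqrt(5)))**2 = (128 - I*sqrt(5)/5)**2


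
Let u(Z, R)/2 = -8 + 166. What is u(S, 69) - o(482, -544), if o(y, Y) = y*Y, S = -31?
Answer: 262524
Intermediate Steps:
u(Z, R) = 316 (u(Z, R) = 2*(-8 + 166) = 2*158 = 316)
o(y, Y) = Y*y
u(S, 69) - o(482, -544) = 316 - (-544)*482 = 316 - 1*(-262208) = 316 + 262208 = 262524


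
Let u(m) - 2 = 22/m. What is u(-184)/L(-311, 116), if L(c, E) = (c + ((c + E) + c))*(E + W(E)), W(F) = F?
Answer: -173/17438048 ≈ -9.9208e-6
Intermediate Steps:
u(m) = 2 + 22/m
L(c, E) = 2*E*(E + 3*c) (L(c, E) = (c + ((c + E) + c))*(E + E) = (c + ((E + c) + c))*(2*E) = (c + (E + 2*c))*(2*E) = (E + 3*c)*(2*E) = 2*E*(E + 3*c))
u(-184)/L(-311, 116) = (2 + 22/(-184))/((2*116*(116 + 3*(-311)))) = (2 + 22*(-1/184))/((2*116*(116 - 933))) = (2 - 11/92)/((2*116*(-817))) = (173/92)/(-189544) = (173/92)*(-1/189544) = -173/17438048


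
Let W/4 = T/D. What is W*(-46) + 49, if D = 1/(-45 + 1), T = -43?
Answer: -348079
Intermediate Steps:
D = -1/44 (D = 1/(-44) = -1/44 ≈ -0.022727)
W = 7568 (W = 4*(-43/(-1/44)) = 4*(-43*(-44)) = 4*1892 = 7568)
W*(-46) + 49 = 7568*(-46) + 49 = -348128 + 49 = -348079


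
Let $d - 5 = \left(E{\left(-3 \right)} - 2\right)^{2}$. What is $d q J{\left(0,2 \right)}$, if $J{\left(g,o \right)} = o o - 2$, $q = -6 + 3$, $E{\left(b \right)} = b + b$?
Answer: $-414$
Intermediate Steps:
$E{\left(b \right)} = 2 b$
$d = 69$ ($d = 5 + \left(2 \left(-3\right) - 2\right)^{2} = 5 + \left(-6 - 2\right)^{2} = 5 + \left(-8\right)^{2} = 5 + 64 = 69$)
$q = -3$
$J{\left(g,o \right)} = -2 + o^{2}$ ($J{\left(g,o \right)} = o^{2} - 2 = -2 + o^{2}$)
$d q J{\left(0,2 \right)} = 69 \left(-3\right) \left(-2 + 2^{2}\right) = - 207 \left(-2 + 4\right) = \left(-207\right) 2 = -414$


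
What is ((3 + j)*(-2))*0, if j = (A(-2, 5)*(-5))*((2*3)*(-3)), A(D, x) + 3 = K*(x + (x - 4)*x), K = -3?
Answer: 0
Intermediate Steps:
A(D, x) = -3 - 3*x - 3*x*(-4 + x) (A(D, x) = -3 - 3*(x + (x - 4)*x) = -3 - 3*(x + (-4 + x)*x) = -3 - 3*(x + x*(-4 + x)) = -3 + (-3*x - 3*x*(-4 + x)) = -3 - 3*x - 3*x*(-4 + x))
j = -2970 (j = ((-3 - 3*5² + 9*5)*(-5))*((2*3)*(-3)) = ((-3 - 3*25 + 45)*(-5))*(6*(-3)) = ((-3 - 75 + 45)*(-5))*(-18) = -33*(-5)*(-18) = 165*(-18) = -2970)
((3 + j)*(-2))*0 = ((3 - 2970)*(-2))*0 = -2967*(-2)*0 = 5934*0 = 0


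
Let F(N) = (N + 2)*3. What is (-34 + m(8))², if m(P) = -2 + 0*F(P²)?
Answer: 1296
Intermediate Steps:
F(N) = 6 + 3*N (F(N) = (2 + N)*3 = 6 + 3*N)
m(P) = -2 (m(P) = -2 + 0*(6 + 3*P²) = -2 + 0 = -2)
(-34 + m(8))² = (-34 - 2)² = (-36)² = 1296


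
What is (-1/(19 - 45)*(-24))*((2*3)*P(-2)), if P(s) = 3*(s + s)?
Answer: 864/13 ≈ 66.462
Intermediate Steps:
P(s) = 6*s (P(s) = 3*(2*s) = 6*s)
(-1/(19 - 45)*(-24))*((2*3)*P(-2)) = (-1/(19 - 45)*(-24))*((2*3)*(6*(-2))) = (-1/(-26)*(-24))*(6*(-12)) = (-1*(-1/26)*(-24))*(-72) = ((1/26)*(-24))*(-72) = -12/13*(-72) = 864/13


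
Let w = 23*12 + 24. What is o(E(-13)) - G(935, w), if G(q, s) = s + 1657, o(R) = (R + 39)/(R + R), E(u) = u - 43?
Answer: -219167/112 ≈ -1956.8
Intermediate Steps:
E(u) = -43 + u
o(R) = (39 + R)/(2*R) (o(R) = (39 + R)/((2*R)) = (39 + R)*(1/(2*R)) = (39 + R)/(2*R))
w = 300 (w = 276 + 24 = 300)
G(q, s) = 1657 + s
o(E(-13)) - G(935, w) = (39 + (-43 - 13))/(2*(-43 - 13)) - (1657 + 300) = (½)*(39 - 56)/(-56) - 1*1957 = (½)*(-1/56)*(-17) - 1957 = 17/112 - 1957 = -219167/112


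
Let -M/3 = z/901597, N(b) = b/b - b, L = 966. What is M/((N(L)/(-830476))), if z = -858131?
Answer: 2137971601068/870041105 ≈ 2457.3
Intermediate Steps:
N(b) = 1 - b
M = 2574393/901597 (M = -(-2574393)/901597 = -3*(-858131/901597) = 2574393/901597 ≈ 2.8554)
M/((N(L)/(-830476))) = 2574393/(901597*(((1 - 1*966)/(-830476)))) = 2574393/(901597*(((1 - 966)*(-1/830476)))) = 2574393/(901597*((-965*(-1/830476)))) = 2574393/(901597*(965/830476)) = (2574393/901597)*(830476/965) = 2137971601068/870041105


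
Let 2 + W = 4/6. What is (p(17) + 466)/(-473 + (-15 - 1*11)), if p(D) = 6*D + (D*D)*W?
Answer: -548/1497 ≈ -0.36607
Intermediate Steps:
W = -4/3 (W = -2 + 4/6 = -2 + 4*(⅙) = -2 + ⅔ = -4/3 ≈ -1.3333)
p(D) = 6*D - 4*D²/3 (p(D) = 6*D + (D*D)*(-4/3) = 6*D + D²*(-4/3) = 6*D - 4*D²/3)
(p(17) + 466)/(-473 + (-15 - 1*11)) = ((⅔)*17*(9 - 2*17) + 466)/(-473 + (-15 - 1*11)) = ((⅔)*17*(9 - 34) + 466)/(-473 + (-15 - 11)) = ((⅔)*17*(-25) + 466)/(-473 - 26) = (-850/3 + 466)/(-499) = (548/3)*(-1/499) = -548/1497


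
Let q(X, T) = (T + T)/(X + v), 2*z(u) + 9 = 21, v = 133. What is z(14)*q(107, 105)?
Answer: 21/4 ≈ 5.2500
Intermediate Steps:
z(u) = 6 (z(u) = -9/2 + (1/2)*21 = -9/2 + 21/2 = 6)
q(X, T) = 2*T/(133 + X) (q(X, T) = (T + T)/(X + 133) = (2*T)/(133 + X) = 2*T/(133 + X))
z(14)*q(107, 105) = 6*(2*105/(133 + 107)) = 6*(2*105/240) = 6*(2*105*(1/240)) = 6*(7/8) = 21/4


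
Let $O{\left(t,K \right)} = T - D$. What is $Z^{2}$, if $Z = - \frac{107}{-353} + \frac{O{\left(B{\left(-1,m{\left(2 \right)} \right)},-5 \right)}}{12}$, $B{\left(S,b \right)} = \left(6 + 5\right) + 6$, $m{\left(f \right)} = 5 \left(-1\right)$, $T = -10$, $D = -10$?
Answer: $\frac{11449}{124609} \approx 0.091879$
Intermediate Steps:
$m{\left(f \right)} = -5$
$B{\left(S,b \right)} = 17$ ($B{\left(S,b \right)} = 11 + 6 = 17$)
$O{\left(t,K \right)} = 0$ ($O{\left(t,K \right)} = -10 - -10 = -10 + 10 = 0$)
$Z = \frac{107}{353}$ ($Z = - \frac{107}{-353} + \frac{0}{12} = \left(-107\right) \left(- \frac{1}{353}\right) + 0 \cdot \frac{1}{12} = \frac{107}{353} + 0 = \frac{107}{353} \approx 0.30312$)
$Z^{2} = \left(\frac{107}{353}\right)^{2} = \frac{11449}{124609}$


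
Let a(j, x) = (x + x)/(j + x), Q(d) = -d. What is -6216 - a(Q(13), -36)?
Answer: -304656/49 ≈ -6217.5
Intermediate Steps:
a(j, x) = 2*x/(j + x) (a(j, x) = (2*x)/(j + x) = 2*x/(j + x))
-6216 - a(Q(13), -36) = -6216 - 2*(-36)/(-1*13 - 36) = -6216 - 2*(-36)/(-13 - 36) = -6216 - 2*(-36)/(-49) = -6216 - 2*(-36)*(-1)/49 = -6216 - 1*72/49 = -6216 - 72/49 = -304656/49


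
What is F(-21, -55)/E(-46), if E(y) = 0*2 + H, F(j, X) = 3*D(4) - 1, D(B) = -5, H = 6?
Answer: -8/3 ≈ -2.6667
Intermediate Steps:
F(j, X) = -16 (F(j, X) = 3*(-5) - 1 = -15 - 1 = -16)
E(y) = 6 (E(y) = 0*2 + 6 = 0 + 6 = 6)
F(-21, -55)/E(-46) = -16/6 = -16*1/6 = -8/3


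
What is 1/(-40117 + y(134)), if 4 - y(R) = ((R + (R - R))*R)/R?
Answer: -1/40247 ≈ -2.4847e-5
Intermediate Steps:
y(R) = 4 - R (y(R) = 4 - (R + (R - R))*R/R = 4 - (R + 0)*R/R = 4 - R*R/R = 4 - R**2/R = 4 - R)
1/(-40117 + y(134)) = 1/(-40117 + (4 - 1*134)) = 1/(-40117 + (4 - 134)) = 1/(-40117 - 130) = 1/(-40247) = -1/40247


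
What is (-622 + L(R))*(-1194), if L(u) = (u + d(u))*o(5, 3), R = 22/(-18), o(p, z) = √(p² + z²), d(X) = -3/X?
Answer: 742668 - 48556*√34/33 ≈ 7.3409e+5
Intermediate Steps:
R = -11/9 (R = 22*(-1/18) = -11/9 ≈ -1.2222)
L(u) = √34*(u - 3/u) (L(u) = (u - 3/u)*√(5² + 3²) = (u - 3/u)*√(25 + 9) = (u - 3/u)*√34 = √34*(u - 3/u))
(-622 + L(R))*(-1194) = (-622 + √34*(-3 + (-11/9)²)/(-11/9))*(-1194) = (-622 + √34*(-9/11)*(-3 + 121/81))*(-1194) = (-622 + √34*(-9/11)*(-122/81))*(-1194) = (-622 + 122*√34/99)*(-1194) = 742668 - 48556*√34/33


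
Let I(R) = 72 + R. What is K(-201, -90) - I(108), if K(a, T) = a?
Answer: -381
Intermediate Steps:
K(-201, -90) - I(108) = -201 - (72 + 108) = -201 - 1*180 = -201 - 180 = -381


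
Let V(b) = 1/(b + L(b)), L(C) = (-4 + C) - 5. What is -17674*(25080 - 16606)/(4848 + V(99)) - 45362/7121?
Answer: -201611658870470/6524780033 ≈ -30899.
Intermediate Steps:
L(C) = -9 + C
V(b) = 1/(-9 + 2*b) (V(b) = 1/(b + (-9 + b)) = 1/(-9 + 2*b))
-17674*(25080 - 16606)/(4848 + V(99)) - 45362/7121 = -17674*(25080 - 16606)/(4848 + 1/(-9 + 2*99)) - 45362/7121 = -17674*8474/(4848 + 1/(-9 + 198)) - 45362*1/7121 = -17674*8474/(4848 + 1/189) - 45362/7121 = -17674/((916273/189)*(1/8474)) - 45362/7121 = -17674/916273/1601586 - 45362/7121 = -17674*1601586/916273 - 45362/7121 = -28306430964/916273 - 45362/7121 = -201611658870470/6524780033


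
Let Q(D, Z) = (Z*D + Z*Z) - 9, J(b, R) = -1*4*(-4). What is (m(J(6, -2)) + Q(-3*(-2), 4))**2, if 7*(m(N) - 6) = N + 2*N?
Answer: 94249/49 ≈ 1923.4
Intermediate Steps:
J(b, R) = 16 (J(b, R) = -4*(-4) = 16)
m(N) = 6 + 3*N/7 (m(N) = 6 + (N + 2*N)/7 = 6 + (3*N)/7 = 6 + 3*N/7)
Q(D, Z) = -9 + Z**2 + D*Z (Q(D, Z) = (D*Z + Z**2) - 9 = (Z**2 + D*Z) - 9 = -9 + Z**2 + D*Z)
(m(J(6, -2)) + Q(-3*(-2), 4))**2 = ((6 + (3/7)*16) + (-9 + 4**2 - 3*(-2)*4))**2 = ((6 + 48/7) + (-9 + 16 + 6*4))**2 = (90/7 + (-9 + 16 + 24))**2 = (90/7 + 31)**2 = (307/7)**2 = 94249/49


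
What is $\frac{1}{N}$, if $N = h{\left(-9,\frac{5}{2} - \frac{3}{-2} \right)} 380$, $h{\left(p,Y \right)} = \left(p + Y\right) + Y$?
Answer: $- \frac{1}{380} \approx -0.0026316$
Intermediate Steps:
$h{\left(p,Y \right)} = p + 2 Y$ ($h{\left(p,Y \right)} = \left(Y + p\right) + Y = p + 2 Y$)
$N = -380$ ($N = \left(-9 + 2 \left(\frac{5}{2} - \frac{3}{-2}\right)\right) 380 = \left(-9 + 2 \left(5 \cdot \frac{1}{2} - - \frac{3}{2}\right)\right) 380 = \left(-9 + 2 \left(\frac{5}{2} + \frac{3}{2}\right)\right) 380 = \left(-9 + 2 \cdot 4\right) 380 = \left(-9 + 8\right) 380 = \left(-1\right) 380 = -380$)
$\frac{1}{N} = \frac{1}{-380} = - \frac{1}{380}$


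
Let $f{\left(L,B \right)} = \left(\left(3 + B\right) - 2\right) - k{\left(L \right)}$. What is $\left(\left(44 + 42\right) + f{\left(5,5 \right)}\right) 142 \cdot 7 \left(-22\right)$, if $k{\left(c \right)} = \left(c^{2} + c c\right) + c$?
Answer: $-809116$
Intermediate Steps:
$k{\left(c \right)} = c + 2 c^{2}$ ($k{\left(c \right)} = \left(c^{2} + c^{2}\right) + c = 2 c^{2} + c = c + 2 c^{2}$)
$f{\left(L,B \right)} = 1 + B - L \left(1 + 2 L\right)$ ($f{\left(L,B \right)} = \left(\left(3 + B\right) - 2\right) - L \left(1 + 2 L\right) = \left(1 + B\right) - L \left(1 + 2 L\right) = 1 + B - L \left(1 + 2 L\right)$)
$\left(\left(44 + 42\right) + f{\left(5,5 \right)}\right) 142 \cdot 7 \left(-22\right) = \left(\left(44 + 42\right) + \left(1 + 5 - 5 \left(1 + 2 \cdot 5\right)\right)\right) 142 \cdot 7 \left(-22\right) = \left(86 + \left(1 + 5 - 5 \left(1 + 10\right)\right)\right) 142 \left(-154\right) = \left(86 + \left(1 + 5 - 5 \cdot 11\right)\right) 142 \left(-154\right) = \left(86 + \left(1 + 5 - 55\right)\right) 142 \left(-154\right) = \left(86 - 49\right) 142 \left(-154\right) = 37 \cdot 142 \left(-154\right) = 5254 \left(-154\right) = -809116$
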